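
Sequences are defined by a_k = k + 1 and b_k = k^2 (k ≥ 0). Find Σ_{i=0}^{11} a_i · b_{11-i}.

Write out a_i and b_{11-i} for i = 0,…,11 and sum the products.
Σ = 1·121 + 2·100 + 3·81 + 4·64 + 5·49 + 6·36 + 7·25 + 8·16 + 9·9 + 10·4 + 11·1 + 12·0 = 1716.

1716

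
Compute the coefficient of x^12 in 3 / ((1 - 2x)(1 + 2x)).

Partial fractions give a closed form: a_n = (3/2)·2^n + (3/2)·(-2)^n.
At n = 12: a_12 = 12288.

12288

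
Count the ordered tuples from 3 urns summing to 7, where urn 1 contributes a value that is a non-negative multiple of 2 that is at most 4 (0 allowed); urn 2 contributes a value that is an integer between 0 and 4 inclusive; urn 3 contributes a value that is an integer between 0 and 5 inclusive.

12

The generating function for the choices is (1 + t² + t⁴)·(1 + t + t² + t³ + t⁴)·(1 + t + t² + t³ + t⁴ + t⁵); the count is [t⁷].
(1 + t² + t⁴) has coefficients 1,0,1,0,1 for degrees 0…4.
(1 + t + t² + t³ + t⁴) has coefficients 1,1,1,1,1,0,0,0 for degrees 0…7.
Finally multiplying by (1 + t + t² + t³ + t⁴ + t⁵), the product of all factors after the first has coefficients 1,2,3,4,5,5,4,3 for degrees 0…7.
[t⁷] = 1·3 + 1·5 + 1·4 = 12.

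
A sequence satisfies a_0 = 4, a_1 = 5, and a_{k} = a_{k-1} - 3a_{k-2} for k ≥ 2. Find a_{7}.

The ordinary generating function has denominator 1 - t + 3t^2.
Iterating the recurrence: a_0,…,a_{7} = 4, 5, -7, -22, -1, 65, 68, -127.

-127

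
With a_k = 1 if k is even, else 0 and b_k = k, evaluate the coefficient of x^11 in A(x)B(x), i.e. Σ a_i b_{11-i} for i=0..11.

36

The convolution is the t^11 coefficient of A(t)B(t).
Σ = 1·11 + 0·10 + 1·9 + 0·8 + 1·7 + 0·6 + 1·5 + 0·4 + 1·3 + 0·2 + 1·1 + 0·0 = 36.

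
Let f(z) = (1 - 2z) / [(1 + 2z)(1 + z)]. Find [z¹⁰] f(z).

Partial fractions give a closed form: a_n = (4)·(-2)^n + (-3)·(-1)^n.
At n = 10: a_10 = 4093.

4093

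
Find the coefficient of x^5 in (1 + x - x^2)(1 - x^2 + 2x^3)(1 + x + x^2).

(1 + x - x^2) has coefficients 1,1,-1 for degrees 0…2.
(1 - x^2 + 2x^3) has coefficients 1,0,-1,2,0,0 for degrees 0…5.
Finally multiplying by (1 + x + x^2), the product of all factors after the first has coefficients 1,1,0,1,1,2 for degrees 0…5.
[x^5] = 1·2 + 1·1 − 1·1 = 2.

2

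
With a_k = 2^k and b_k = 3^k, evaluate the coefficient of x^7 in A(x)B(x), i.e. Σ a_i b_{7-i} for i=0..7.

The convolution is the x^7 coefficient of A(x)B(x).
Σ = 1·2187 + 2·729 + 4·243 + 8·81 + 16·27 + 32·9 + 64·3 + 128·1 = 6305.

6305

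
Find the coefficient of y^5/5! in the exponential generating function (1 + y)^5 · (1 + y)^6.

The EGF product rule gives c_5 = Σ_{k_1+k_2=5} C(5; k_1,k_2) · ∏ g_i(k_i), where (1+y)^5 gives the falling factorial (5)_k; (1+y)^6 gives the falling factorial (6)_k.
g_1(k) for k = 0…5: 1, 5, 20, 60, 120, 120.
g_2(k) for k = 0…5: 1, 6, 30, 120, 360, 720.
c_5 = Σ_k C(5,k)·g_1(k)·g_2(5−k) = 1·1·720 + 5·5·360 + 10·20·120 + 10·60·30 + 5·120·6 + 1·120·1 = 720 + 9000 + 24000 + 18000 + 3600 + 120 = 55440.

55440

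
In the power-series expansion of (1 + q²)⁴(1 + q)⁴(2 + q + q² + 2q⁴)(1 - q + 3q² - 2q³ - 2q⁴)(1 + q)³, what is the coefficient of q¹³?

-2512

(1 + q²)⁴ has coefficients 1,0,4,0,6,0,4,0,1 for degrees 0…8.
(1 + q)⁴ has coefficients 1,4,6,4,1,0,0,0,0,0,0,0,0,0 for degrees 0…13.
Multiplying by (2 + q + q² + 2q⁴) gives running coefficients 2,9,17,18,14,13,13,8,2,0,0,0,0,0 for degrees 0…13.
Multiplying by (1 - q + 3q² - 2q³ - 2q⁴) gives running coefficients 2,7,14,24,25,1,-28,-30,-21,-30,-36,-20,-4,0 for degrees 0…13.
Finally multiplying by (1 + q)³, the product of all factors after the first has coefficients 2,13,41,89,146,162,74,-86,-194,-211,-219,-239,-202,-108 for degrees 0…13.
[q¹³] = 1·(-108) + 4·(-239) + 6·(-211) + 4·(-86) + 1·162 = -2512.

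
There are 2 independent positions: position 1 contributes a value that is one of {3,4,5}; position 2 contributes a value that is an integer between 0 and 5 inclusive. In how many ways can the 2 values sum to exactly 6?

3

The generating function for the choices is (q³ + q⁴ + q⁵)·(1 + q + q² + q³ + q⁴ + q⁵); the count is [q⁶].
(q³ + q⁴ + q⁵) has coefficients 0,0,0,1,1,1 for degrees 0…5.
(1 + q + q² + q³ + q⁴ + q⁵) has coefficients 1,1,1,1,1,1,0 for degrees 0…6.
[q⁶] = 1·1 + 1·1 + 1·1 = 3.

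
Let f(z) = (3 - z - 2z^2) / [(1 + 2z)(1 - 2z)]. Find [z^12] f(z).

The denominator gives the recurrence a_n = 4a_(n−2) for n ≥ 3; the numerator fixes a_0 = 3, a_1 = -1, a_2 = 10.
Iterating: 3, -1, 10, -4, 40, -16, 160, -64, 640, -256, 2560, -1024, 10240, so a_12 = 10240.

10240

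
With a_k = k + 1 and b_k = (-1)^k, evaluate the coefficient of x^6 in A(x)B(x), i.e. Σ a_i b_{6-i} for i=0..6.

4

The convolution is the x^6 coefficient of A(x)B(x).
Σ = 1·1 + 2·(-1) + 3·1 + 4·(-1) + 5·1 + 6·(-1) + 7·1 = 4.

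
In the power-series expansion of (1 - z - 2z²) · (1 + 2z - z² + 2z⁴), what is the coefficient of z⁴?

(1 - z - 2z²) has coefficients 1,-1,-2 for degrees 0…2.
(1 + 2z - z² + 2z⁴) has coefficients 1,2,-1,0,2 for degrees 0…4.
[z⁴] = 1·2 − 1·0 − 2·(-1) = 4.

4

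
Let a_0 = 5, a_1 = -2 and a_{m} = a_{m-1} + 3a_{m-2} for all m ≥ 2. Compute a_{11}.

12019

The ordinary generating function has denominator 1 - z - 3z^2.
Iterating the recurrence: a_0,…,a_{11} = 5, -2, 13, 7, 46, 67, 205, 406, 1021, 2239, 5302, 12019.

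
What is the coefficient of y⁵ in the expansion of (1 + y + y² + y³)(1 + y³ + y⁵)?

(1 + y + y² + y³) has coefficients 1,1,1,1 for degrees 0…3.
(1 + y³ + y⁵) has coefficients 1,0,0,1,0,1 for degrees 0…5.
[y⁵] = 1·1 + 1·0 + 1·1 + 1·0 = 2.

2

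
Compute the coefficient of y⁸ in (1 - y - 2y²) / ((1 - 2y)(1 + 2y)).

128

The denominator gives the recurrence a_n = 4a_(n−2) for n ≥ 3; the numerator fixes a_0 = 1, a_1 = -1, a_2 = 2.
Iterating: 1, -1, 2, -4, 8, -16, 32, -64, 128, so a_8 = 128.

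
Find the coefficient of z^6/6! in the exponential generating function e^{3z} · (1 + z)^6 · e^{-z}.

58576

The EGF product rule gives c_6 = Σ_{k_1+k_2+k_3=6} C(6; k_1,k_2,k_3) · ∏ g_i(k_i), where e^{3z} gives (3)^k; (1+z)^6 gives the falling factorial (6)_k; e^{-z} gives (-1)^k.
g_1(k) for k = 0…6: 1, 3, 9, 27, 81, 243, 729.
g_2(k) for k = 0…6: 1, 6, 30, 120, 360, 720, 720.
g_3(k) for k = 0…6: 1, -1, 1, -1, 1, -1, 1.
First combine the last two factors: h(k) = Σ_j C(k,j)·g_2(j)·g_3(k−j) for k = 0…6: 1, 5, 19, 47, 37, -151, -185.
c_6 = Σ_k C(6,k)·g_1(k)·h(6−k) = 1·1·(-185) + 6·3·(-151) + 15·9·37 + 20·27·47 + 15·81·19 + 6·243·5 + 1·729·1 = −185 − 2718 + 4995 + 25380 + 23085 + 7290 + 729 = 58576.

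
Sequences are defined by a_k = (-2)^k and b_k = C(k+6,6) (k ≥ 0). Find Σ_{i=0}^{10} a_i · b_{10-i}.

Write out a_i and b_{10-i} for i = 0,…,10 and sum the products.
Σ = 1·8008 − 2·5005 + 4·3003 − 8·1716 + 16·924 − 32·462 + 64·210 − 128·84 + 256·28 − 512·7 + 1024·1 = 3578.

3578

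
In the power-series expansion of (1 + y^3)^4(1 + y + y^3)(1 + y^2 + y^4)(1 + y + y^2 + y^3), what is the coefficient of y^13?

50

(1 + y^3)^4 has coefficients 1,0,0,4,0,0,6,0,0,4,0,0,1 for degrees 0…12.
(1 + y + y^3) has coefficients 1,1,0,1,0,0,0,0,0,0,0,0,0,0 for degrees 0…13.
Multiplying by (1 + y^2 + y^4) gives running coefficients 1,1,1,2,1,2,0,1,0,0,0,0,0,0 for degrees 0…13.
Finally multiplying by (1 + y + y^2 + y^3), the product of all factors after the first has coefficients 1,2,3,5,5,6,5,4,3,1,1,0,0,0 for degrees 0…13.
[y^13] = 1·0 + 4·1 + 6·4 + 4·5 + 1·2 = 50.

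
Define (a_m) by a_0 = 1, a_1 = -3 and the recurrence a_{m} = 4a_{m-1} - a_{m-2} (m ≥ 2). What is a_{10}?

-494493

The ordinary generating function has denominator 1 - 4t + t^2.
Iterating the recurrence: a_0,…,a_{10} = 1, -3, -13, -49, -183, -683, -2549, -9513, -35503, -132499, -494493.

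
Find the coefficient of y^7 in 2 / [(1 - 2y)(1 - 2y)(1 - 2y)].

The denominator gives the recurrence a_n = 6a_(n−1) − 12a_(n−2) + 8a_(n−3) for n ≥ 3; the numerator fixes a_0 = 2, a_1 = 12, a_2 = 48.
Iterating: 2, 12, 48, 160, 480, 1344, 3584, 9216, so a_7 = 9216.

9216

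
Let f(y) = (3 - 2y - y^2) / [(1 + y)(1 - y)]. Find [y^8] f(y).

The denominator gives the recurrence a_n = a_(n−2) for n ≥ 3; the numerator fixes a_0 = 3, a_1 = -2, a_2 = 2.
Iterating: 3, -2, 2, -2, 2, -2, 2, -2, 2, so a_8 = 2.

2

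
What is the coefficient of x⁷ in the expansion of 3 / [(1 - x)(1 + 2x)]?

Partial fractions give a closed form: a_n = (1)·1^n + (2)·(-2)^n.
At n = 7: a_7 = -255.

-255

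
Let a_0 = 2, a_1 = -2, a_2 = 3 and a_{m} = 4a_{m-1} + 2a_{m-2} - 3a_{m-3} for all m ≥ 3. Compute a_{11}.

The ordinary generating function has denominator 1 - 4x - 2x^2 + 3x^3.
Iterating the recurrence: a_0,…,a_{11} = 2, -2, 3, 2, 20, 75, 334, 1426, 6147, 26438, 113768, 489507.

489507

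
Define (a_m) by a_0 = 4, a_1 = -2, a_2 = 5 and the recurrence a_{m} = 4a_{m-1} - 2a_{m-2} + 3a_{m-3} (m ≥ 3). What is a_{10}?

306620

The ordinary generating function has denominator 1 - 4x + 2x^2 - 3x^3.
Iterating the recurrence: a_0,…,a_{10} = 4, -2, 5, 36, 128, 455, 1672, 6162, 22669, 83368, 306620.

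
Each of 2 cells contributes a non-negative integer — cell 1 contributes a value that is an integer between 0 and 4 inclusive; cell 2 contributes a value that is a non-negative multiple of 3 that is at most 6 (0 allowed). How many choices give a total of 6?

The generating function for the choices is (1 + t + t^2 + t^3 + t^4)·(1 + t^3 + t^6); the count is [t^6].
(1 + t + t^2 + t^3 + t^4) has coefficients 1,1,1,1,1 for degrees 0…4.
(1 + t^3 + t^6) has coefficients 1,0,0,1,0,0,1 for degrees 0…6.
[t^6] = 1·1 + 1·0 + 1·0 + 1·1 + 1·0 = 2.

2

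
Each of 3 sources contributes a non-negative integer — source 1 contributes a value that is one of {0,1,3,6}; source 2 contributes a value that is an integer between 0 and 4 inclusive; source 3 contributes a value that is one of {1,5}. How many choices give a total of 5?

4

The generating function for the choices is (1 + y + y³ + y⁶)·(1 + y + y² + y³ + y⁴)·(y + y⁵); the count is [y⁵].
(1 + y + y³ + y⁶) has coefficients 1,1,0,1,0,0 for degrees 0…5.
(1 + y + y² + y³ + y⁴) has coefficients 1,1,1,1,1,0 for degrees 0…5.
Finally multiplying by (y + y⁵), the product of all factors after the first has coefficients 0,1,1,1,1,2 for degrees 0…5.
[y⁵] = 1·2 + 1·1 + 1·1 = 4.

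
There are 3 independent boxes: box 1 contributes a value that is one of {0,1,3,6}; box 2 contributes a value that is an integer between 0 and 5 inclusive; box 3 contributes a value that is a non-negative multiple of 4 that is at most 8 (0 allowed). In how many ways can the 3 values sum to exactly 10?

6

The generating function for the choices is (1 + t + t³ + t⁶)·(1 + t + t² + t³ + t⁴ + t⁵)·(1 + t⁴ + t⁸); the count is [t¹⁰].
(1 + t + t³ + t⁶) has coefficients 1,1,0,1,0,0,1 for degrees 0…6.
(1 + t + t² + t³ + t⁴ + t⁵) has coefficients 1,1,1,1,1,1,0,0,0,0,0 for degrees 0…10.
Finally multiplying by (1 + t⁴ + t⁸), the product of all factors after the first has coefficients 1,1,1,1,2,2,1,1,2,2,1 for degrees 0…10.
[t¹⁰] = 1·1 + 1·2 + 1·1 + 1·2 = 6.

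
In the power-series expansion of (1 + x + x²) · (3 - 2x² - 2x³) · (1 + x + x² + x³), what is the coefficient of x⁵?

-9

(1 + x + x²) has coefficients 1,1,1 for degrees 0…2.
(3 - 2x² - 2x³) has coefficients 3,0,-2,-2,0,0 for degrees 0…5.
Finally multiplying by (1 + x + x² + x³), the product of all factors after the first has coefficients 3,3,1,-1,-4,-4 for degrees 0…5.
[x⁵] = 1·(-4) + 1·(-4) + 1·(-1) = -9.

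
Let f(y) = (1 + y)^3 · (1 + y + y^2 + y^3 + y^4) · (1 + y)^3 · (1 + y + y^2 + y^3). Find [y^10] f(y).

72

(1 + y)^3 has coefficients 1,3,3,1 for degrees 0…3.
(1 + y + y^2 + y^3 + y^4) has coefficients 1,1,1,1,1,0,0,0,0,0,0 for degrees 0…10.
Multiplying by (1 + y)^3 gives running coefficients 1,4,7,8,8,7,4,1,0,0,0 for degrees 0…10.
Finally multiplying by (1 + y + y^2 + y^3), the product of all factors after the first has coefficients 1,5,12,20,27,30,27,20,12,5,1 for degrees 0…10.
[y^10] = 1·1 + 3·5 + 3·12 + 1·20 = 72.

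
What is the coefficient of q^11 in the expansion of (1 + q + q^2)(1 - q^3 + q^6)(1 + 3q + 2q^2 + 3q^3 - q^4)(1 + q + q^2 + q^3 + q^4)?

(1 + q + q^2) has coefficients 1,1,1 for degrees 0…2.
(1 - q^3 + q^6) has coefficients 1,0,0,-1,0,0,1,0,0,0,0,0 for degrees 0…11.
Multiplying by (1 + 3q + 2q^2 + 3q^3 - q^4) gives running coefficients 1,3,2,2,-4,-2,-2,4,2,3,-1,0 for degrees 0…11.
Finally multiplying by (1 + q + q^2 + q^3 + q^4), the product of all factors after the first has coefficients 1,4,6,8,4,1,-4,-2,-2,5,6,8 for degrees 0…11.
[q^11] = 1·8 + 1·6 + 1·5 = 19.

19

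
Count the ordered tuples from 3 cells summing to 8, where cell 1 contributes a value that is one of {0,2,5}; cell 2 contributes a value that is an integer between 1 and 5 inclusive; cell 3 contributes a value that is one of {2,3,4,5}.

The generating function for the choices is (1 + t^2 + t^5)·(t + t^2 + t^3 + t^4 + t^5)·(t^2 + t^3 + t^4 + t^5); the count is [t^8].
(1 + t^2 + t^5) has coefficients 1,0,1,0,0,1 for degrees 0…5.
(t + t^2 + t^3 + t^4 + t^5) has coefficients 0,1,1,1,1,1,0,0,0 for degrees 0…8.
Finally multiplying by (t^2 + t^3 + t^4 + t^5), the product of all factors after the first has coefficients 0,0,0,1,2,3,4,4,3 for degrees 0…8.
[t^8] = 1·3 + 1·4 + 1·1 = 8.

8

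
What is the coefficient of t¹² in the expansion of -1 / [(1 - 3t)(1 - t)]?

Partial fractions give a closed form: a_n = (-3/2)·3^n + (1/2)·1^n.
At n = 12: a_12 = -797161.

-797161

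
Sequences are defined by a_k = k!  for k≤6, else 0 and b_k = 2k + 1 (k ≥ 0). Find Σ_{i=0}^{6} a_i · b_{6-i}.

1284

This is [x^6] in the product of the two ordinary generating functions.
Σ = 1·13 + 1·11 + 2·9 + 6·7 + 24·5 + 120·3 + 720·1 = 1284.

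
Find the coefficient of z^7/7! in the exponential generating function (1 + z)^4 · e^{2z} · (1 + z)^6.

The EGF product rule gives c_7 = Σ_{k_1+k_2+k_3=7} C(7; k_1,k_2,k_3) · ∏ g_i(k_i), where (1+z)^4 gives the falling factorial (4)_k; e^{2z} gives (2)^k; (1+z)^6 gives the falling factorial (6)_k.
g_1(k) for k = 0…7: 1, 4, 12, 24, 24, 0, 0, 0.
g_2(k) for k = 0…7: 1, 2, 4, 8, 16, 32, 64, 128.
g_3(k) for k = 0…7: 1, 6, 30, 120, 360, 720, 720, 0.
First combine the last two factors: h(k) = Σ_j C(k,j)·g_2(j)·g_3(k−j) for k = 0…7: 1, 8, 58, 380, 2248, 12032, 58576, 261536.
c_7 = Σ_k C(7,k)·g_1(k)·h(7−k) = 1·1·261536 + 7·4·58576 + 21·12·12032 + 35·24·2248 + 35·24·380 = 261536 + 1640128 + 3032064 + 1888320 + 319200 = 7141248.

7141248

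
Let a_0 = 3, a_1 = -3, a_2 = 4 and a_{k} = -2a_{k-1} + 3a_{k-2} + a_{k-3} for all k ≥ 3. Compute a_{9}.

The ordinary generating function has denominator 1 + 2x - 3x^2 - x^3.
Iterating the recurrence: a_0,…,a_{9} = 3, -3, 4, -14, 37, -112, 321, -941, 2733, -7968.

-7968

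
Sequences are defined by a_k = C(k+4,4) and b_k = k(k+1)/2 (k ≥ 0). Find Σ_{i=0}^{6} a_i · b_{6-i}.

792

Write out a_i and b_{6-i} for i = 0,…,6 and sum the products.
Σ = 1·21 + 5·15 + 15·10 + 35·6 + 70·3 + 126·1 + 210·0 = 792.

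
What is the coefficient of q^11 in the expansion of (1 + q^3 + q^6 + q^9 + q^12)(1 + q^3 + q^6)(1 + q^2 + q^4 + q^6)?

(1 + q^3 + q^6 + q^9 + q^12) has coefficients 1,0,0,1,0,0,1,0,0,1,0,0 for degrees 0…11.
(1 + q^3 + q^6) has coefficients 1,0,0,1,0,0,1,0,0,0,0,0 for degrees 0…11.
Finally multiplying by (1 + q^2 + q^4 + q^6), the product of all factors after the first has coefficients 1,0,1,1,1,1,2,1,1,1,1,0 for degrees 0…11.
[q^11] = 1·0 + 1·1 + 1·1 + 1·1 = 3.

3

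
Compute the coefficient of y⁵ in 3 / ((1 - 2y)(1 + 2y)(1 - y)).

63

Partial fractions give a closed form: a_n = (3)·2^n + (1)·(-2)^n + (-1)·1^n.
At n = 5: a_5 = 63.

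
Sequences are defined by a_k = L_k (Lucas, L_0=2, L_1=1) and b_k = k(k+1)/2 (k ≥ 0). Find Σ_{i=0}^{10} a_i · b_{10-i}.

1258

This is [x^10] in the product of the two ordinary generating functions.
Σ = 2·55 + 1·45 + 3·36 + 4·28 + 7·21 + 11·15 + 18·10 + 29·6 + 47·3 + 76·1 + 123·0 = 1258.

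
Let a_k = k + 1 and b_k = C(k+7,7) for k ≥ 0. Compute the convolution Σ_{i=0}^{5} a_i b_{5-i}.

2002

Write out a_i and b_{5-i} for i = 0,…,5 and sum the products.
Σ = 1·792 + 2·330 + 3·120 + 4·36 + 5·8 + 6·1 = 2002.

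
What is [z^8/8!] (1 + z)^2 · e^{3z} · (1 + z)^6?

31636449

The EGF product rule gives c_8 = Σ_{k_1+k_2+k_3=8} C(8; k_1,k_2,k_3) · ∏ g_i(k_i), where (1+z)^2 gives the falling factorial (2)_k; e^{3z} gives (3)^k; (1+z)^6 gives the falling factorial (6)_k.
g_1(k) for k = 0…8: 1, 2, 2, 0, 0, 0, 0, 0, 0.
g_2(k) for k = 0…8: 1, 3, 9, 27, 81, 243, 729, 2187, 6561.
g_3(k) for k = 0…8: 1, 6, 30, 120, 360, 720, 720, 0, 0.
First combine the last two factors: h(k) = Σ_j C(k,j)·g_2(j)·g_3(k−j) for k = 0…8: 1, 9, 75, 579, 4149, 27693, 173007, 1017495, 5668137.
c_8 = Σ_k C(8,k)·g_1(k)·h(8−k) = 1·1·5668137 + 8·2·1017495 + 28·2·173007 = 5668137 + 16279920 + 9688392 = 31636449.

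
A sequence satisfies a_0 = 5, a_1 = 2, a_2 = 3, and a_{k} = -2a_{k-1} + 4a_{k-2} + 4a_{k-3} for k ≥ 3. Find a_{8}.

-2832

The ordinary generating function has denominator 1 + 2z - 4z^2 - 4z^3.
Iterating the recurrence: a_0,…,a_{8} = 5, 2, 3, 22, -24, 148, -304, 1104, -2832.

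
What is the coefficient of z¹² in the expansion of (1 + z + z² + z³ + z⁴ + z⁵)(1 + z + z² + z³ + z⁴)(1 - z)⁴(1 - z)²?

-4

(1 + z + z² + z³ + z⁴ + z⁵) has coefficients 1,1,1,1,1,1 for degrees 0…5.
(1 + z + z² + z³ + z⁴) has coefficients 1,1,1,1,1,0,0,0,0,0,0,0,0 for degrees 0…12.
Multiplying by (1 - z)⁴ gives running coefficients 1,-3,3,-1,0,-1,3,-3,1,0,0,0,0 for degrees 0…12.
Finally multiplying by (1 - z)², the product of all factors after the first has coefficients 1,-5,10,-10,5,-2,5,-10,10,-5,1,0,0 for degrees 0…12.
[z¹²] = 1·0 + 1·0 + 1·1 + 1·(-5) + 1·10 + 1·(-10) = -4.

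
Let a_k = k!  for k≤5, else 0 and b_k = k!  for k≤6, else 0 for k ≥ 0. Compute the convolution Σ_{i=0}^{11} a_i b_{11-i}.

This is [x^11] in the product of the two ordinary generating functions.
Σ = 1·0 + 1·0 + 2·0 + 6·0 + 24·0 + 120·720 + 0·120 + 0·24 + 0·6 + 0·2 + 0·1 + 0·1 = 86400.

86400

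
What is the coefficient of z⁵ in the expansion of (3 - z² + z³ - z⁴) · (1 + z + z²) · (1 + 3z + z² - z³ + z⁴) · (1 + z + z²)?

5

(3 - z² + z³ - z⁴) has coefficients 3,0,-1,1,-1 for degrees 0…4.
(1 + z + z²) has coefficients 1,1,1,0,0,0 for degrees 0…5.
Multiplying by (1 + 3z + z² - z³ + z⁴) gives running coefficients 1,4,5,3,1,0 for degrees 0…5.
Finally multiplying by (1 + z + z²), the product of all factors after the first has coefficients 1,5,10,12,9,4 for degrees 0…5.
[z⁵] = 3·4 − 1·12 + 1·10 − 1·5 = 5.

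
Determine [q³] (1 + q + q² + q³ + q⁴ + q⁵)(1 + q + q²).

(1 + q + q² + q³ + q⁴ + q⁵) has coefficients 1,1,1,1 for degrees 0…3.
(1 + q + q²) has coefficients 1,1,1,0 for degrees 0…3.
[q³] = 1·0 + 1·1 + 1·1 + 1·1 = 3.

3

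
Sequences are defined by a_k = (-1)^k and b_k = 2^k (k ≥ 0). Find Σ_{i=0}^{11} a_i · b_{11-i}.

1365

This is [x^11] in the product of the two ordinary generating functions.
Σ = 1·2048 − 1·1024 + 1·512 − 1·256 + 1·128 − 1·64 + 1·32 − 1·16 + 1·8 − 1·4 + 1·2 − 1·1 = 1365.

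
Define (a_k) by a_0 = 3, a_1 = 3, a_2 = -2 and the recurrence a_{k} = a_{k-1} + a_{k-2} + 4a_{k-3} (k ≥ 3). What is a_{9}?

1073

The ordinary generating function has denominator 1 - q - q^2 - 4q^3.
Iterating the recurrence: a_0,…,a_{9} = 3, 3, -2, 13, 23, 28, 103, 223, 438, 1073.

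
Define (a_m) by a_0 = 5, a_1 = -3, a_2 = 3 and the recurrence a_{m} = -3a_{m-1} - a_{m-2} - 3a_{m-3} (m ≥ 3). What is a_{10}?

47235

The ordinary generating function has denominator 1 + 3z + z^2 + 3z^3.
Iterating the recurrence: a_0,…,a_{10} = 5, -3, 3, -21, 69, -195, 579, -1749, 5253, -15747, 47235.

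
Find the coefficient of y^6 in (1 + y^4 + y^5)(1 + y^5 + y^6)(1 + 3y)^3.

(1 + y^4 + y^5) has coefficients 1,0,0,0,1,1 for degrees 0…5.
(1 + y^5 + y^6) has coefficients 1,0,0,0,0,1,1 for degrees 0…6.
Finally multiplying by (1 + 3y)^3, the product of all factors after the first has coefficients 1,9,27,27,0,1,10 for degrees 0…6.
[y^6] = 1·10 + 1·27 + 1·9 = 46.

46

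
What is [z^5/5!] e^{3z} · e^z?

The EGF product rule gives c_5 = Σ_{k_1+k_2=5} C(5; k_1,k_2) · ∏ g_i(k_i), where e^{3z} gives (3)^k; e^z gives (1)^k.
g_1(k) for k = 0…5: 1, 3, 9, 27, 81, 243.
g_2(k) for k = 0…5: 1, 1, 1, 1, 1, 1.
c_5 = Σ_k C(5,k)·g_1(k)·g_2(5−k) = 1·1·1 + 5·3·1 + 10·9·1 + 10·27·1 + 5·81·1 + 1·243·1 = 1 + 15 + 90 + 270 + 405 + 243 = 1024.

1024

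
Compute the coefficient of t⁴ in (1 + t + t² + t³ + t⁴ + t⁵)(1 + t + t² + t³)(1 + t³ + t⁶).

6

(1 + t + t² + t³ + t⁴ + t⁵) has coefficients 1,1,1,1,1 for degrees 0…4.
(1 + t + t² + t³) has coefficients 1,1,1,1,0 for degrees 0…4.
Finally multiplying by (1 + t³ + t⁶), the product of all factors after the first has coefficients 1,1,1,2,1 for degrees 0…4.
[t⁴] = 1·1 + 1·2 + 1·1 + 1·1 + 1·1 = 6.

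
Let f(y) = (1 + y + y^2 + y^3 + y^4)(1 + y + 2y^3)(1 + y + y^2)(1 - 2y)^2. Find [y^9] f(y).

(1 + y + y^2 + y^3 + y^4) has coefficients 1,1,1,1,1 for degrees 0…4.
(1 + y + 2y^3) has coefficients 1,1,0,2,0,0,0,0,0,0 for degrees 0…9.
Multiplying by (1 + y + y^2) gives running coefficients 1,2,2,3,2,2,0,0,0,0 for degrees 0…9.
Finally multiplying by (1 - 2y)^2, the product of all factors after the first has coefficients 1,-2,-2,3,-2,6,0,8,0,0 for degrees 0…9.
[y^9] = 1·0 + 1·0 + 1·8 + 1·0 + 1·6 = 14.

14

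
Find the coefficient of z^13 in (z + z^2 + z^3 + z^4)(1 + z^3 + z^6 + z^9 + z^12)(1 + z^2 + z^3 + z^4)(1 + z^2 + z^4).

16

(z + z^2 + z^3 + z^4) has coefficients 0,1,1,1,1 for degrees 0…4.
(1 + z^3 + z^6 + z^9 + z^12) has coefficients 1,0,0,1,0,0,1,0,0,1,0,0,1,0 for degrees 0…13.
Multiplying by (1 + z^2 + z^3 + z^4) gives running coefficients 1,0,1,2,1,1,2,1,1,2,1,1,2,1 for degrees 0…13.
Finally multiplying by (1 + z^2 + z^4), the product of all factors after the first has coefficients 1,0,2,2,3,3,4,4,4,4,4,4,4,4 for degrees 0…13.
[z^13] = 1·4 + 1·4 + 1·4 + 1·4 = 16.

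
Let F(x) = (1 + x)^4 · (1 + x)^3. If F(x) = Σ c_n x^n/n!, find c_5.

2520

The EGF product rule gives c_5 = Σ_{k_1+k_2=5} C(5; k_1,k_2) · ∏ g_i(k_i), where (1+x)^4 gives the falling factorial (4)_k; (1+x)^3 gives the falling factorial (3)_k.
g_1(k) for k = 0…5: 1, 4, 12, 24, 24, 0.
g_2(k) for k = 0…5: 1, 3, 6, 6, 0, 0.
c_5 = Σ_k C(5,k)·g_1(k)·g_2(5−k) = 10·12·6 + 10·24·6 + 5·24·3 = 720 + 1440 + 360 = 2520.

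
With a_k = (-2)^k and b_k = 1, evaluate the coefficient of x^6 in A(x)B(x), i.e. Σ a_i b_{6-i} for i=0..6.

Write out a_i and b_{6-i} for i = 0,…,6 and sum the products.
Σ = 1·1 − 2·1 + 4·1 − 8·1 + 16·1 − 32·1 + 64·1 = 43.

43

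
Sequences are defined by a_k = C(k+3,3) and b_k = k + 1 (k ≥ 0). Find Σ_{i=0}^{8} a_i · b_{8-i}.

1287

Write out a_i and b_{8-i} for i = 0,…,8 and sum the products.
Σ = 1·9 + 4·8 + 10·7 + 20·6 + 35·5 + 56·4 + 84·3 + 120·2 + 165·1 = 1287.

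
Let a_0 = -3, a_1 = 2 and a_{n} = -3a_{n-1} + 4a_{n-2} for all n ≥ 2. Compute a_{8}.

The ordinary generating function has denominator 1 + 3t - 4t^2.
Iterating the recurrence: a_0,…,a_{8} = -3, 2, -18, 62, -258, 1022, -4098, 16382, -65538.

-65538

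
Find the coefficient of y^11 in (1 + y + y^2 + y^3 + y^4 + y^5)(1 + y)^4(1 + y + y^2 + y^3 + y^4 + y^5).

(1 + y + y^2 + y^3 + y^4 + y^5) has coefficients 1,1,1,1,1,1 for degrees 0…5.
(1 + y)^4 has coefficients 1,4,6,4,1,0,0,0,0,0,0,0 for degrees 0…11.
Finally multiplying by (1 + y + y^2 + y^3 + y^4 + y^5), the product of all factors after the first has coefficients 1,5,11,15,16,16,15,11,5,1,0,0 for degrees 0…11.
[y^11] = 1·0 + 1·0 + 1·1 + 1·5 + 1·11 + 1·15 = 32.

32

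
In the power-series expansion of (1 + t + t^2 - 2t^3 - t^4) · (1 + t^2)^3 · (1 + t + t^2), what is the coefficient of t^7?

-7

(1 + t + t^2 - 2t^3 - t^4) has coefficients 1,1,1,-2,-1 for degrees 0…4.
(1 + t^2)^3 has coefficients 1,0,3,0,3,0,1,0 for degrees 0…7.
Finally multiplying by (1 + t + t^2), the product of all factors after the first has coefficients 1,1,4,3,6,3,4,1 for degrees 0…7.
[t^7] = 1·1 + 1·4 + 1·3 − 2·6 − 1·3 = -7.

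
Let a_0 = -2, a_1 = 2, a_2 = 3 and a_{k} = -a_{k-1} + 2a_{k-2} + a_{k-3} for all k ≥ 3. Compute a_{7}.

The ordinary generating function has denominator 1 + y - 2y^2 - y^3.
Iterating the recurrence: a_0,…,a_{7} = -2, 2, 3, -1, 9, -8, 25, -32.

-32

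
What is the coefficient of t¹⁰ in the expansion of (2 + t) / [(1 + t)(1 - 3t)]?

Partial fractions give a closed form: a_n = (1/4)·(-1)^n + (7/4)·3^n.
At n = 10: a_10 = 103336.

103336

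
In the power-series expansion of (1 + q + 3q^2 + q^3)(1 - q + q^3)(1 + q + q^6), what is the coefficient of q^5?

3

(1 + q + 3q^2 + q^3) has coefficients 1,1,3,1 for degrees 0…3.
(1 - q + q^3) has coefficients 1,-1,0,1,0,0 for degrees 0…5.
Finally multiplying by (1 + q + q^6), the product of all factors after the first has coefficients 1,0,-1,1,1,0 for degrees 0…5.
[q^5] = 1·0 + 1·1 + 3·1 + 1·(-1) = 3.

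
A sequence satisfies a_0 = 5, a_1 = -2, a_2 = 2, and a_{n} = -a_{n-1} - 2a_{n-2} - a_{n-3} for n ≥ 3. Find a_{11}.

-5

The ordinary generating function has denominator 1 + t + 2t^2 + t^3.
Iterating the recurrence: a_0,…,a_{11} = 5, -2, 2, -3, 1, 3, -2, -5, 6, 6, -13, -5.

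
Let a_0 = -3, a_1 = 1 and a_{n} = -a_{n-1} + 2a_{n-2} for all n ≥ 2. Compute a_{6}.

-87

The ordinary generating function has denominator 1 + z - 2z^2.
Iterating the recurrence: a_0,…,a_{6} = -3, 1, -7, 9, -23, 41, -87.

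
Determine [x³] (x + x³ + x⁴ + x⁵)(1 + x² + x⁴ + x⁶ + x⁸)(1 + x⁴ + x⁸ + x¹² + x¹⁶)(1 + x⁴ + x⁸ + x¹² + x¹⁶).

2

(x + x³ + x⁴ + x⁵) has coefficients 0,1,0,1 for degrees 0…3.
(1 + x² + x⁴ + x⁶ + x⁸) has coefficients 1,0,1,0 for degrees 0…3.
Multiplying by (1 + x⁴ + x⁸ + x¹² + x¹⁶) gives running coefficients 1,0,1,0 for degrees 0…3.
Finally multiplying by (1 + x⁴ + x⁸ + x¹² + x¹⁶), the product of all factors after the first has coefficients 1,0,1,0 for degrees 0…3.
[x³] = 1·1 + 1·1 = 2.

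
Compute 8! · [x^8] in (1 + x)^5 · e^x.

19081

The EGF product rule gives c_8 = Σ_{k_1+k_2=8} C(8; k_1,k_2) · ∏ g_i(k_i), where (1+x)^5 gives the falling factorial (5)_k; e^x gives (1)^k.
g_1(k) for k = 0…8: 1, 5, 20, 60, 120, 120, 0, 0, 0.
g_2(k) for k = 0…8: 1, 1, 1, 1, 1, 1, 1, 1, 1.
c_8 = Σ_k C(8,k)·g_1(k)·g_2(8−k) = 1·1·1 + 8·5·1 + 28·20·1 + 56·60·1 + 70·120·1 + 56·120·1 = 1 + 40 + 560 + 3360 + 8400 + 6720 = 19081.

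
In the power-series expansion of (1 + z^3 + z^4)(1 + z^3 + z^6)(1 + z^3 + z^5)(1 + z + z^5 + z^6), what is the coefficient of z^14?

(1 + z^3 + z^4) has coefficients 1,0,0,1,1 for degrees 0…4.
(1 + z^3 + z^6) has coefficients 1,0,0,1,0,0,1,0,0,0,0,0,0,0,0 for degrees 0…14.
Multiplying by (1 + z^3 + z^5) gives running coefficients 1,0,0,2,0,1,2,0,1,1,0,1,0,0,0 for degrees 0…14.
Finally multiplying by (1 + z + z^5 + z^6), the product of all factors after the first has coefficients 1,1,0,2,2,2,4,2,3,4,2,4,3,1,2 for degrees 0…14.
[z^14] = 1·2 + 1·4 + 1·2 = 8.

8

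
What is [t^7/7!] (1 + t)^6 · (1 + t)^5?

The EGF product rule gives c_7 = Σ_{k_1+k_2=7} C(7; k_1,k_2) · ∏ g_i(k_i), where (1+t)^6 gives the falling factorial (6)_k; (1+t)^5 gives the falling factorial (5)_k.
g_1(k) for k = 0…7: 1, 6, 30, 120, 360, 720, 720, 0.
g_2(k) for k = 0…7: 1, 5, 20, 60, 120, 120, 0, 0.
c_7 = Σ_k C(7,k)·g_1(k)·g_2(7−k) = 21·30·120 + 35·120·120 + 35·360·60 + 21·720·20 + 7·720·5 = 75600 + 504000 + 756000 + 302400 + 25200 = 1663200.

1663200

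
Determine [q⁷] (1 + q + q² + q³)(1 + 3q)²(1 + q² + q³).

(1 + q + q² + q³) has coefficients 1,1,1,1 for degrees 0…3.
(1 + 3q)² has coefficients 1,6,9,0,0,0,0,0 for degrees 0…7.
Finally multiplying by (1 + q² + q³), the product of all factors after the first has coefficients 1,6,10,7,15,9,0,0 for degrees 0…7.
[q⁷] = 1·0 + 1·0 + 1·9 + 1·15 = 24.

24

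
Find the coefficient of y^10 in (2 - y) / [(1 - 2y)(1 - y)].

The denominator gives the recurrence a_n = 3a_(n−1) − 2a_(n−2) for n ≥ 2; the numerator fixes a_0 = 2, a_1 = 5.
Iterating: 2, 5, 11, 23, 47, 95, 191, 383, 767, 1535, 3071, so a_10 = 3071.

3071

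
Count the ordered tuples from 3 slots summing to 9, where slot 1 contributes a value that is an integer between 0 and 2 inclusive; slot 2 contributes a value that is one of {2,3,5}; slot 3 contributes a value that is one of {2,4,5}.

5

The generating function for the choices is (1 + z + z^2)·(z^2 + z^3 + z^5)·(z^2 + z^4 + z^5); the count is [z^9].
(1 + z + z^2) has coefficients 1,1,1 for degrees 0…2.
(z^2 + z^3 + z^5) has coefficients 0,0,1,1,0,1,0,0,0,0 for degrees 0…9.
Finally multiplying by (z^2 + z^4 + z^5), the product of all factors after the first has coefficients 0,0,0,0,1,1,1,3,1,1 for degrees 0…9.
[z^9] = 1·1 + 1·1 + 1·3 = 5.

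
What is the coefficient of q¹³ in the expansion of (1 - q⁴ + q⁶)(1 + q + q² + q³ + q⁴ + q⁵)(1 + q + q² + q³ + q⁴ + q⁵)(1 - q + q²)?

(1 - q⁴ + q⁶) has coefficients 1,0,0,0,-1,0,1 for degrees 0…6.
(1 + q + q² + q³ + q⁴ + q⁵) has coefficients 1,1,1,1,1,1,0,0,0,0,0,0,0,0 for degrees 0…13.
Multiplying by (1 + q + q² + q³ + q⁴ + q⁵) gives running coefficients 1,2,3,4,5,6,5,4,3,2,1,0,0,0 for degrees 0…13.
Finally multiplying by (1 - q + q²), the product of all factors after the first has coefficients 1,1,2,3,4,5,4,5,4,3,2,1,1,0 for degrees 0…13.
[q¹³] = 1·0 − 1·3 + 1·5 = 2.

2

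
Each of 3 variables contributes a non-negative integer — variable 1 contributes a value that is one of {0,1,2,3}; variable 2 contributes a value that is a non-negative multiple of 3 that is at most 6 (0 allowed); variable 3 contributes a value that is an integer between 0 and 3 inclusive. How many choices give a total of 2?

The generating function for the choices is (1 + x + x² + x³)·(1 + x³ + x⁶)·(1 + x + x² + x³); the count is [x²].
(1 + x + x² + x³) has coefficients 1,1,1 for degrees 0…2.
(1 + x³ + x⁶) has coefficients 1,0,0 for degrees 0…2.
Finally multiplying by (1 + x + x² + x³), the product of all factors after the first has coefficients 1,1,1 for degrees 0…2.
[x²] = 1·1 + 1·1 + 1·1 = 3.

3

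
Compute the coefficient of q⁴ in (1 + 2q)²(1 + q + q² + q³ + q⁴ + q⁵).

(1 + 2q)² has coefficients 1,4,4 for degrees 0…2.
(1 + q + q² + q³ + q⁴ + q⁵) has coefficients 1,1,1,1,1 for degrees 0…4.
[q⁴] = 1·1 + 4·1 + 4·1 = 9.

9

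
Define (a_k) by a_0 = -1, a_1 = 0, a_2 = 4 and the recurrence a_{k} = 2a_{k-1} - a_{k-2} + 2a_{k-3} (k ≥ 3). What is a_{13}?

4914

The ordinary generating function has denominator 1 - 2x + x^2 - 2x^3.
Iterating the recurrence: a_0,…,a_{13} = -1, 0, 4, 6, 8, 18, 40, 78, 152, 306, 616, 1230, 2456, 4914.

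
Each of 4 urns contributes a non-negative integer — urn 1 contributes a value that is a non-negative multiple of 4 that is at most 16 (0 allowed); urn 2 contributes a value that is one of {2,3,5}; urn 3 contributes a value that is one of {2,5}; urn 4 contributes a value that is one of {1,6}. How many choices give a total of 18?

The generating function for the choices is (1 + x⁴ + x⁸ + x¹² + x¹⁶)·(x² + x³ + x⁵)·(x² + x⁵)·(x + x⁶); the count is [x¹⁸].
(1 + x⁴ + x⁸ + x¹² + x¹⁶) has coefficients 1,0,0,0,1,0,0,0,1,0,0,0,1,0,0,0,1 for degrees 0…16.
(x² + x³ + x⁵) has coefficients 0,0,1,1,0,1,0,0,0,0,0,0,0,0,0,0,0,0,0 for degrees 0…18.
Multiplying by (x² + x⁵) gives running coefficients 0,0,0,0,1,1,0,2,1,0,1,0,0,0,0,0,0,0,0 for degrees 0…18.
Finally multiplying by (x + x⁶), the product of all factors after the first has coefficients 0,0,0,0,0,1,1,0,2,1,1,2,0,2,1,0,1,0,0 for degrees 0…18.
[x¹⁸] = 1·0 + 1·1 + 1·1 + 1·1 + 1·0 = 3.

3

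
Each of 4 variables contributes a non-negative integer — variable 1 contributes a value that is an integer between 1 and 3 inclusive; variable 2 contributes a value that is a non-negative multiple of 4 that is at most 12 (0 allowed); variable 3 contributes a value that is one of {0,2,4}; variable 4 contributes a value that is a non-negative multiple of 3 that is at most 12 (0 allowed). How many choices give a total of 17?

The generating function for the choices is (x + x² + x³)·(1 + x⁴ + x⁸ + x¹²)·(1 + x² + x⁴)·(1 + x³ + x⁶ + x⁹ + x¹²); the count is [x¹⁷].
(x + x² + x³) has coefficients 0,1,1,1 for degrees 0…3.
(1 + x⁴ + x⁸ + x¹²) has coefficients 1,0,0,0,1,0,0,0,1,0,0,0,1,0,0,0,0,0 for degrees 0…17.
Multiplying by (1 + x² + x⁴) gives running coefficients 1,0,1,0,2,0,1,0,2,0,1,0,2,0,1,0,1,0 for degrees 0…17.
Finally multiplying by (1 + x³ + x⁶ + x⁹ + x¹²), the product of all factors after the first has coefficients 1,0,1,1,2,1,2,2,3,2,3,3,4,3,4,3,4,3 for degrees 0…17.
[x¹⁷] = 1·4 + 1·3 + 1·4 = 11.

11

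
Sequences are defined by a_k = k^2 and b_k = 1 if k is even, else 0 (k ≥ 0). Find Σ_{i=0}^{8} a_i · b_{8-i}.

Write out a_i and b_{8-i} for i = 0,…,8 and sum the products.
Σ = 0·1 + 1·0 + 4·1 + 9·0 + 16·1 + 25·0 + 36·1 + 49·0 + 64·1 = 120.

120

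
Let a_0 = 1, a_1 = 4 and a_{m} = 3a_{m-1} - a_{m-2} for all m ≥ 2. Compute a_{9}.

The ordinary generating function has denominator 1 - 3x + x^2.
Iterating the recurrence: a_0,…,a_{9} = 1, 4, 11, 29, 76, 199, 521, 1364, 3571, 9349.

9349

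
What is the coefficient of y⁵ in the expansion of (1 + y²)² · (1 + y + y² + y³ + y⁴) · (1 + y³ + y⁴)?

(1 + y²)² has coefficients 1,0,2,0,1 for degrees 0…4.
(1 + y + y² + y³ + y⁴) has coefficients 1,1,1,1,1,0 for degrees 0…5.
Finally multiplying by (1 + y³ + y⁴), the product of all factors after the first has coefficients 1,1,1,2,3,2 for degrees 0…5.
[y⁵] = 1·2 + 2·2 + 1·1 = 7.

7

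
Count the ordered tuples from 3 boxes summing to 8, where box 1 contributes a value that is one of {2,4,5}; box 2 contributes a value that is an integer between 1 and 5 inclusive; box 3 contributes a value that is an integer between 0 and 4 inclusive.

The generating function for the choices is (t² + t⁴ + t⁵)·(t + t² + t³ + t⁴ + t⁵)·(1 + t + t² + t³ + t⁴); the count is [t⁸].
(t² + t⁴ + t⁵) has coefficients 0,0,1,0,1,1 for degrees 0…5.
(t + t² + t³ + t⁴ + t⁵) has coefficients 0,1,1,1,1,1,0,0,0 for degrees 0…8.
Finally multiplying by (1 + t + t² + t³ + t⁴), the product of all factors after the first has coefficients 0,1,2,3,4,5,4,3,2 for degrees 0…8.
[t⁸] = 1·4 + 1·4 + 1·3 = 11.

11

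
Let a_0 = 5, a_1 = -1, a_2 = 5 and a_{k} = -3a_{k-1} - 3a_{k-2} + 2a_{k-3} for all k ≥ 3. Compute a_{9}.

The ordinary generating function has denominator 1 + 3t + 3t^2 - 2t^3.
Iterating the recurrence: a_0,…,a_{9} = 5, -1, 5, -2, -11, 49, -118, 185, -103, -482.

-482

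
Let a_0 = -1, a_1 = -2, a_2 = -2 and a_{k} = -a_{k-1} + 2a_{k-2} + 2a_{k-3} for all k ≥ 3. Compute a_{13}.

The ordinary generating function has denominator 1 + x - 2x^2 - 2x^3.
Iterating the recurrence: a_0,…,a_{13} = -1, -2, -2, -4, -4, -8, -8, -16, -16, -32, -32, -64, -64, -128.

-128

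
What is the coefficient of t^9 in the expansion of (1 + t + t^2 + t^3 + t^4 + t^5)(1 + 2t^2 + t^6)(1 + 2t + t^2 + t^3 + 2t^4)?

15

(1 + t + t^2 + t^3 + t^4 + t^5) has coefficients 1,1,1,1,1,1 for degrees 0…5.
(1 + 2t^2 + t^6) has coefficients 1,0,2,0,0,0,1,0,0,0 for degrees 0…9.
Finally multiplying by (1 + 2t + t^2 + t^3 + 2t^4), the product of all factors after the first has coefficients 1,2,3,5,4,2,5,2,1,1 for degrees 0…9.
[t^9] = 1·1 + 1·1 + 1·2 + 1·5 + 1·2 + 1·4 = 15.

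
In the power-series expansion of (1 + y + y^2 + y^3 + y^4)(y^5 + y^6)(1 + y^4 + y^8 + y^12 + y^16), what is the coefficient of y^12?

2

(1 + y + y^2 + y^3 + y^4) has coefficients 1,1,1,1,1 for degrees 0…4.
(y^5 + y^6) has coefficients 0,0,0,0,0,1,1,0,0,0,0,0,0 for degrees 0…12.
Finally multiplying by (1 + y^4 + y^8 + y^12 + y^16), the product of all factors after the first has coefficients 0,0,0,0,0,1,1,0,0,1,1,0,0 for degrees 0…12.
[y^12] = 1·0 + 1·0 + 1·1 + 1·1 + 1·0 = 2.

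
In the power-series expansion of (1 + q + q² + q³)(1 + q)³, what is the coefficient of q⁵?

4

(1 + q + q² + q³) has coefficients 1,1,1,1 for degrees 0…3.
(1 + q)³ has coefficients 1,3,3,1,0,0 for degrees 0…5.
[q⁵] = 1·0 + 1·0 + 1·1 + 1·3 = 4.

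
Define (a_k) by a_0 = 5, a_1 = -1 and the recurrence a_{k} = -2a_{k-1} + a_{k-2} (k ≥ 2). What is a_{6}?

The ordinary generating function has denominator 1 + 2x - x^2.
Iterating the recurrence: a_0,…,a_{6} = 5, -1, 7, -15, 37, -89, 215.

215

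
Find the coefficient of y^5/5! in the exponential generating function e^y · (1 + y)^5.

1546

The EGF product rule gives c_5 = Σ_{k_1+k_2=5} C(5; k_1,k_2) · ∏ g_i(k_i), where e^y gives (1)^k; (1+y)^5 gives the falling factorial (5)_k.
g_1(k) for k = 0…5: 1, 1, 1, 1, 1, 1.
g_2(k) for k = 0…5: 1, 5, 20, 60, 120, 120.
c_5 = Σ_k C(5,k)·g_1(k)·g_2(5−k) = 1·1·120 + 5·1·120 + 10·1·60 + 10·1·20 + 5·1·5 + 1·1·1 = 120 + 600 + 600 + 200 + 25 + 1 = 1546.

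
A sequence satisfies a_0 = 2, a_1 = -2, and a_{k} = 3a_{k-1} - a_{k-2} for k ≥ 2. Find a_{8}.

The ordinary generating function has denominator 1 - 3t + t^2.
Iterating the recurrence: a_0,…,a_{8} = 2, -2, -8, -22, -58, -152, -398, -1042, -2728.

-2728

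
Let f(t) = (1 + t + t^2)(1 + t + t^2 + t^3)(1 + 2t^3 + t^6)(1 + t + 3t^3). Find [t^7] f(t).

31

(1 + t + t^2) has coefficients 1,1,1 for degrees 0…2.
(1 + t + t^2 + t^3) has coefficients 1,1,1,1,0,0,0,0 for degrees 0…7.
Multiplying by (1 + 2t^3 + t^6) gives running coefficients 1,1,1,3,2,2,3,1 for degrees 0…7.
Finally multiplying by (1 + t + 3t^3), the product of all factors after the first has coefficients 1,2,2,7,8,7,14,10 for degrees 0…7.
[t^7] = 1·10 + 1·14 + 1·7 = 31.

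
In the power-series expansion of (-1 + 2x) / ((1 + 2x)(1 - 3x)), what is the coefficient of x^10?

Partial fractions give a closed form: a_n = (-4/5)·(-2)^n + (-1/5)·3^n.
At n = 10: a_10 = -12629.

-12629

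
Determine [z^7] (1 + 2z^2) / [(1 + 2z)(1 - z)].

-127

The denominator gives the recurrence a_n = −a_(n−1) + 2a_(n−2) for n ≥ 3; the numerator fixes a_0 = 1, a_1 = -1, a_2 = 5.
Iterating: 1, -1, 5, -7, 17, -31, 65, -127, so a_7 = -127.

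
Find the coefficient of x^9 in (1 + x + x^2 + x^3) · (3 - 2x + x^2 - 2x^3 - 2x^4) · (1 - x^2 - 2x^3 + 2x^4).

(1 + x + x^2 + x^3) has coefficients 1,1,1,1 for degrees 0…3.
(3 - 2x + x^2 - 2x^3 - 2x^4) has coefficients 3,-2,1,-2,-2,0,0,0,0,0 for degrees 0…9.
Finally multiplying by (1 - x^2 - 2x^3 + 2x^4), the product of all factors after the first has coefficients 3,-2,-2,-6,7,-4,8,0,-4,0 for degrees 0…9.
[x^9] = 1·0 + 1·(-4) + 1·0 + 1·8 = 4.

4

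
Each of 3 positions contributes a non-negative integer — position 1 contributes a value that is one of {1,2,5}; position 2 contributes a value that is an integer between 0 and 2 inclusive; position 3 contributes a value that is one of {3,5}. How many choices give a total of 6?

3

The generating function for the choices is (x + x² + x⁵)·(1 + x + x²)·(x³ + x⁵); the count is [x⁶].
(x + x² + x⁵) has coefficients 0,1,1,0,0,1 for degrees 0…5.
(1 + x + x²) has coefficients 1,1,1,0,0,0,0 for degrees 0…6.
Finally multiplying by (x³ + x⁵), the product of all factors after the first has coefficients 0,0,0,1,1,2,1 for degrees 0…6.
[x⁶] = 1·2 + 1·1 + 1·0 = 3.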